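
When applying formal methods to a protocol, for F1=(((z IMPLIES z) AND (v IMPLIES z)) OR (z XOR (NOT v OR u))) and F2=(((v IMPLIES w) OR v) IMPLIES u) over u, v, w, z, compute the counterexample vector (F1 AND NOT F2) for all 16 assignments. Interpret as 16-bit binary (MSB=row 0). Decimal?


F1 = (((z IMPLIES z) AND (v IMPLIES z)) OR (z XOR (NOT v OR u)))
F2 = (((v IMPLIES w) OR v) IMPLIES u)
Counterexample to F1=>F2 is where F1=1 and F2=0.
Evaluate each row (bits = u,v,w,z, MSB first):
  row 0 [0000]: F1=1 F2=0 -> F1&~F2 -> 1
  row 1 [0001]: F1=1 F2=0 -> F1&~F2 -> 1
  row 2 [0010]: F1=1 F2=0 -> F1&~F2 -> 1
  row 3 [0011]: F1=1 F2=0 -> F1&~F2 -> 1
  row 4 [0100]: F1=0 F2=0 -> F1&~F2 -> 0
  row 5 [0101]: F1=1 F2=0 -> F1&~F2 -> 1
  row 6 [0110]: F1=0 F2=0 -> F1&~F2 -> 0
  row 7 [0111]: F1=1 F2=0 -> F1&~F2 -> 1
  row 8 [1000]: F1=1 F2=1 -> F1&~F2 -> 0
  row 9 [1001]: F1=1 F2=1 -> F1&~F2 -> 0
  row 10 [1010]: F1=1 F2=1 -> F1&~F2 -> 0
  row 11 [1011]: F1=1 F2=1 -> F1&~F2 -> 0
  row 12 [1100]: F1=1 F2=1 -> F1&~F2 -> 0
  row 13 [1101]: F1=1 F2=1 -> F1&~F2 -> 0
  row 14 [1110]: F1=1 F2=1 -> F1&~F2 -> 0
  row 15 [1111]: F1=1 F2=1 -> F1&~F2 -> 0
Full result column, 4 rows per line (u,v fixed per line; w,z runs 00..11 left to right):
  rows 0-3 [u,v=00]: 1111  = hex F
  rows 4-7 [u,v=01]: 0101  = hex 5
  rows 8-11 [u,v=10]: 0000  = hex 0
  rows 12-15 [u,v=11]: 0000  = hex 0
Counterexample vector (row 0 .. row 15) = 1111010100000000
Output column grouped in 4s = 1111 0101 0000 0000 = 0xF500
Convert to decimal digit by digit (value = value*16 + digit):
  F -> 15
  15*16 + 5 = 245
  245*16 + 0 = 3920
  3920*16 + 0 = 62720
Decimal = 62720

62720


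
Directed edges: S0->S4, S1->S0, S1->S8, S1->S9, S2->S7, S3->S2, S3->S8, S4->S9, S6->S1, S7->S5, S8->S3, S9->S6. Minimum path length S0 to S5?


BFS layer-by-layer from S0:
  dist 0: {S0}
  dist 1: {S4}
  dist 2: {S9}
  dist 3: {S6}
  dist 4: {S1}
  dist 5: {S8}
  dist 6: {S3}
  dist 7: {S2}
  dist 8: {S7}
  dist 9: {S5}
  -> S5 reached at distance 9
Shortest path length = 9

9


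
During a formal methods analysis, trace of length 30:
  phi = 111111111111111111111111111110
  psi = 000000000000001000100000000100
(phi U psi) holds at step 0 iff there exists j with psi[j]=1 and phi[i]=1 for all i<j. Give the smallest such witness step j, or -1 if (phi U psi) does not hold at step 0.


(phi U psi) at 0: need smallest j with psi[j]=1 and phi[i]=1 for all i in [0,j).
Scan from step 0:
  step 0: phi=1, psi=0 -> continue
  step 1: phi=1, psi=0 -> continue
  step 2: phi=1, psi=0 -> continue
  step 3: phi=1, psi=0 -> continue
  step 14: psi=1 and phi held for [0,14) -> witness found
Witness step = 14

14


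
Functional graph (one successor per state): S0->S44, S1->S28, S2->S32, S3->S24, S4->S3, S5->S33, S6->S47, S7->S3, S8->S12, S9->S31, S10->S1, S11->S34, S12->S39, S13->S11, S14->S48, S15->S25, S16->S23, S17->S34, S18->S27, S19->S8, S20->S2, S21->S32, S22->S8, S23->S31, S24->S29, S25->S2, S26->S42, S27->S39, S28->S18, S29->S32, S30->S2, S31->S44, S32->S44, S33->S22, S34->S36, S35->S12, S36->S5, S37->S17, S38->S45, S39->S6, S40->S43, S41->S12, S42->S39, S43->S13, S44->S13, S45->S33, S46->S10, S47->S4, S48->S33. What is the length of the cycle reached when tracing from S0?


Trace from S0 until a state repeats:
  S0 -> S44 -> S13 -> S11 -> S34 -> S36 -> S5 -> S33 -> S22 -> S8 -> S12 -> S39 -> S6 -> S47 -> S4 -> S3 -> S24 -> S29 -> S32 -> S44
S44 first seen at step 1, revisited at step 19.
Cycle length = 19 - 1 = 18

18


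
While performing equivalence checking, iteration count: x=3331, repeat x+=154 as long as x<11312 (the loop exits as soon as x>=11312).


Step 1: x goes from 3331 toward 11312 by 154; the body runs while x<11312, so iterations = ceil((bound-start)/step)
Step 2: Distance=7981
Step 3: ceil(7981/154)=52

52


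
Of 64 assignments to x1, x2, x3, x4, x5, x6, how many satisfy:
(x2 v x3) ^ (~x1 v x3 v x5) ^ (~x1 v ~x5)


CNF with 3 clauses over 6 vars (64 assignments).
An assignment satisfies CNF iff every clause has >=1 true literal.
Check each row (bits = x1,x2,x3,x4,x5,x6; clause T/F shown):
  row 0 [000000]: clauses=FTT -> 0
  row 1 [000001]: clauses=FTT -> 0
  row 2 [000010]: clauses=FTT -> 0
  row 3 [000011]: clauses=FTT -> 0
  row 4 [000100]: clauses=FTT -> 0
  (every remaining row is evaluated the same way; all 64 results are listed next)
Full result column, 8 rows per line (x1,x2,x3 fixed per line; x4,x5,x6 runs 000..111 left to right):
  rows 0-7 [x1,x2,x3=000]: 00000000  (ones: 0)
  rows 8-15 [x1,x2,x3=001]: 11111111  (ones: 8)
  rows 16-23 [x1,x2,x3=010]: 11111111  (ones: 8)
  rows 24-31 [x1,x2,x3=011]: 11111111  (ones: 8)
  rows 32-39 [x1,x2,x3=100]: 00000000  (ones: 0)
  rows 40-47 [x1,x2,x3=101]: 11001100  (ones: 4)
  rows 48-55 [x1,x2,x3=110]: 00000000  (ones: 0)
  rows 56-63 [x1,x2,x3=111]: 11001100  (ones: 4)
Satisfying assignments = 0+8+8+8+0+4+0+4 = 32

32


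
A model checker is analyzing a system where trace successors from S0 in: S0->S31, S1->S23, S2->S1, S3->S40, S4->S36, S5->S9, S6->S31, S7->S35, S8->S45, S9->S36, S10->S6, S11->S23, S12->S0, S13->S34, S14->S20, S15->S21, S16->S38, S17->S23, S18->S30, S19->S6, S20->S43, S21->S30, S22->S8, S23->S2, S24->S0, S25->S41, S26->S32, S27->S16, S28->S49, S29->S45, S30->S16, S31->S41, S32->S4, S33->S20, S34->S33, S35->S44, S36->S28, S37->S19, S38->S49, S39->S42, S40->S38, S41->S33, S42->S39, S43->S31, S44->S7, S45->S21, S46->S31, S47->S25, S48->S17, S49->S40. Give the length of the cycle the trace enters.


Trace from S0 until a state repeats:
  S0 -> S31 -> S41 -> S33 -> S20 -> S43 -> S31
S31 first seen at step 1, revisited at step 6.
Cycle length = 6 - 1 = 5

5


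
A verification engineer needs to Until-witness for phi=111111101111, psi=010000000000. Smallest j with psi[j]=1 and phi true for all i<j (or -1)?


(phi U psi) at 0: need smallest j with psi[j]=1 and phi[i]=1 for all i in [0,j).
Scan from step 0:
  step 0: phi=1, psi=0 -> continue
  step 1: psi=1 and phi held for [0,1) -> witness found
Witness step = 1

1


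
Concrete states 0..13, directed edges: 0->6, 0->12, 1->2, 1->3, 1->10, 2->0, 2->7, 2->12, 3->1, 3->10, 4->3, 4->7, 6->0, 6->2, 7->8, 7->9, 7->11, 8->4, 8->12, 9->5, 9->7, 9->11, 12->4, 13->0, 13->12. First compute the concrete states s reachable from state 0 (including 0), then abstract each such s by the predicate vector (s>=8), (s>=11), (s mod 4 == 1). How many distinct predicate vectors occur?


BFS from 0:
Concrete reachable: {0, 1, 2, 3, 4, 5, 6, 7, 8, 9, 10, 11, 12}
Abstract via predicates (s>=8), (s>=11), (s mod 4 == 1):
  (0,0,0) <- {0, 2, 3, 4, 6, 7}
  (0,0,1) <- {1, 5}
  (1,0,0) <- {8, 10}
  (1,0,1) <- {9}
  (1,1,0) <- {11, 12}
Distinct abstract states = 5

5


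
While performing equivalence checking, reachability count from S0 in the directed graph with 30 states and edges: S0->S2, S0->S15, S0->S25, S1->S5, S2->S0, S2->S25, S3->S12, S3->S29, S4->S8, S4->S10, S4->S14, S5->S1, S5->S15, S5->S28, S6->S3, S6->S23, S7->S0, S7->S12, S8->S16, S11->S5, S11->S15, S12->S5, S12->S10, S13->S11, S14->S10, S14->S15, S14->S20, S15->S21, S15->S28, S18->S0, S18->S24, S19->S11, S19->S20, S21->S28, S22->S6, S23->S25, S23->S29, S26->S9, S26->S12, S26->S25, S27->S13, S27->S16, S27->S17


BFS from S0:
  layer 0: {S0}
  layer 1: {S2, S15, S25}
  layer 2: {S21, S28}
Reachable set: {S0, S2, S15, S21, S25, S28}
Count = 6

6


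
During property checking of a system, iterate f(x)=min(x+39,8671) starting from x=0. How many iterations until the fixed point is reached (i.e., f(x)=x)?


Step 1: x=0, cap=8671, increment=39
Step 2: x grows by 39 each step until capped at 8671; fixed point is x=8671
Step 3: iterations = ceil(8671/39) = 223

223


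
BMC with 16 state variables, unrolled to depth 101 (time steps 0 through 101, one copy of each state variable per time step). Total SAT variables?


BMC unrolls to depth k, creating one copy of each state var for steps 0..k.
Step count = 101 + 1 = 102 (steps 0 through 101)
Vars per step = 16
Total = 16 * 102 = 1632

1632


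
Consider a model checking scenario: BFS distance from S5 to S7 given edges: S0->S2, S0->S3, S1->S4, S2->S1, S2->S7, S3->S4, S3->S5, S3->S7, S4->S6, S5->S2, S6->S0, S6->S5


BFS layer-by-layer from S5:
  dist 0: {S5}
  dist 1: {S2}
  dist 2: {S1, S7}
  -> S7 reached at distance 2
Shortest path length = 2

2


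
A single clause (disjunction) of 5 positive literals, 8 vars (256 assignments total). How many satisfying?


Step 1: Total=2^8=256
Step 2: Unsat when all 5 false: 2^3=8
Step 3: Sat=256-8=248

248


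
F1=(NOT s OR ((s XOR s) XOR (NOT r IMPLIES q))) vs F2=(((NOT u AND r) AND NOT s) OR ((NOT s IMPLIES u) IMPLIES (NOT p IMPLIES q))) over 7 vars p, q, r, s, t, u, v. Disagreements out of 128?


F1 = (NOT s OR ((s XOR s) XOR (NOT r IMPLIES q)))
F2 = (((NOT u AND r) AND NOT s) OR ((NOT s IMPLIES u) IMPLIES (NOT p IMPLIES q)))
Evaluate both on each of 128 rows (bits = p,q,r,s,t,u,v):
  row 0 [0000000]: F1=1 F2=1 -> 0
  row 1 [0000001]: F1=1 F2=1 -> 0
  row 2 [0000010]: F1=1 F2=0 (differ) -> 1
  row 3 [0000011]: F1=1 F2=0 (differ) -> 1
  row 4 [0000100]: F1=1 F2=1 -> 0
  (every remaining row is evaluated the same way; all 128 results are listed next)
Full result column, 8 rows per line (p,q,r,s fixed per line; t,u,v runs 000..111 left to right):
  rows 0-7 [p,q,r,s=0000]: 00110011  (ones: 4)
  rows 8-15 [p,q,r,s=0001]: 00000000  (ones: 0)
  rows 16-23 [p,q,r,s=0010]: 00110011  (ones: 4)
  rows 24-31 [p,q,r,s=0011]: 11111111  (ones: 8)
  rows 32-39 [p,q,r,s=0100]: 00000000  (ones: 0)
  rows 40-47 [p,q,r,s=0101]: 00000000  (ones: 0)
  rows 48-55 [p,q,r,s=0110]: 00000000  (ones: 0)
  rows 56-63 [p,q,r,s=0111]: 00000000  (ones: 0)
  rows 64-71 [p,q,r,s=1000]: 00000000  (ones: 0)
  rows 72-79 [p,q,r,s=1001]: 11111111  (ones: 8)
  rows 80-87 [p,q,r,s=1010]: 00000000  (ones: 0)
  rows 88-95 [p,q,r,s=1011]: 00000000  (ones: 0)
  rows 96-103 [p,q,r,s=1100]: 00000000  (ones: 0)
  rows 104-111 [p,q,r,s=1101]: 00000000  (ones: 0)
  rows 112-119 [p,q,r,s=1110]: 00000000  (ones: 0)
  rows 120-127 [p,q,r,s=1111]: 00000000  (ones: 0)
Disagreements = 4+0+4+8+0+0+0+0+0+8+0+0+0+0+0+0 = 24

24


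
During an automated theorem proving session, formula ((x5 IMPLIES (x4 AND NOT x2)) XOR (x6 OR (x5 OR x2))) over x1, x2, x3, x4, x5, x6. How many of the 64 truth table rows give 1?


Formula: ((x5 IMPLIES (x4 AND NOT x2)) XOR (x6 OR (x5 OR x2))) over 6 vars (64 rows)
Evaluate each row (x1, x2, x3, x4, x5, x6 as bits, MSB first):
  row 0 [000000]: ((0 IMPLIES (0 AND NOT 0)) XOR (0 OR (0 OR 0))) -> 1
  row 1 [000001]: ((0 IMPLIES (0 AND NOT 0)) XOR (1 OR (0 OR 0))) -> 0
  row 2 [000010]: ((1 IMPLIES (0 AND NOT 0)) XOR (0 OR (1 OR 0))) -> 1
  row 3 [000011]: ((1 IMPLIES (0 AND NOT 0)) XOR (1 OR (1 OR 0))) -> 1
  row 4 [000100]: ((0 IMPLIES (1 AND NOT 0)) XOR (0 OR (0 OR 0))) -> 1
  (every remaining row is evaluated the same way; all 64 results are listed next)
Full result column, 8 rows per line (x1,x2,x3 fixed per line; x4,x5,x6 runs 000..111 left to right):
  rows 0-7 [x1,x2,x3=000]: 10111000  (ones: 4)
  rows 8-15 [x1,x2,x3=001]: 10111000  (ones: 4)
  rows 16-23 [x1,x2,x3=010]: 00110011  (ones: 4)
  rows 24-31 [x1,x2,x3=011]: 00110011  (ones: 4)
  rows 32-39 [x1,x2,x3=100]: 10111000  (ones: 4)
  rows 40-47 [x1,x2,x3=101]: 10111000  (ones: 4)
  rows 48-55 [x1,x2,x3=110]: 00110011  (ones: 4)
  rows 56-63 [x1,x2,x3=111]: 00110011  (ones: 4)
Count of 1-rows = 4+4+4+4+4+4+4+4 = 32

32


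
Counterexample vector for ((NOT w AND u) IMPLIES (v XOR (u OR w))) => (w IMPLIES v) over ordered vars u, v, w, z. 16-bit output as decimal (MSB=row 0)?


F1 = ((NOT w AND u) IMPLIES (v XOR (u OR w)))
F2 = (w IMPLIES v)
Counterexample to F1=>F2 is where F1=1 and F2=0.
Evaluate each row (bits = u,v,w,z, MSB first):
  row 0 [0000]: F1=1 F2=1 -> F1&~F2 -> 0
  row 1 [0001]: F1=1 F2=1 -> F1&~F2 -> 0
  row 2 [0010]: F1=1 F2=0 -> F1&~F2 -> 1
  row 3 [0011]: F1=1 F2=0 -> F1&~F2 -> 1
  row 4 [0100]: F1=1 F2=1 -> F1&~F2 -> 0
  row 5 [0101]: F1=1 F2=1 -> F1&~F2 -> 0
  row 6 [0110]: F1=1 F2=1 -> F1&~F2 -> 0
  row 7 [0111]: F1=1 F2=1 -> F1&~F2 -> 0
  row 8 [1000]: F1=1 F2=1 -> F1&~F2 -> 0
  row 9 [1001]: F1=1 F2=1 -> F1&~F2 -> 0
  row 10 [1010]: F1=1 F2=0 -> F1&~F2 -> 1
  row 11 [1011]: F1=1 F2=0 -> F1&~F2 -> 1
  row 12 [1100]: F1=0 F2=1 -> F1&~F2 -> 0
  row 13 [1101]: F1=0 F2=1 -> F1&~F2 -> 0
  row 14 [1110]: F1=1 F2=1 -> F1&~F2 -> 0
  row 15 [1111]: F1=1 F2=1 -> F1&~F2 -> 0
Full result column, 4 rows per line (u,v fixed per line; w,z runs 00..11 left to right):
  rows 0-3 [u,v=00]: 0011  = hex 3
  rows 4-7 [u,v=01]: 0000  = hex 0
  rows 8-11 [u,v=10]: 0011  = hex 3
  rows 12-15 [u,v=11]: 0000  = hex 0
Counterexample vector (row 0 .. row 15) = 0011000000110000
Output column grouped in 4s = 0011 0000 0011 0000 = 0x3030
Convert to decimal digit by digit (value = value*16 + digit):
  3 -> 3
  3*16 + 0 = 48
  48*16 + 3 = 771
  771*16 + 0 = 12336
Decimal = 12336

12336


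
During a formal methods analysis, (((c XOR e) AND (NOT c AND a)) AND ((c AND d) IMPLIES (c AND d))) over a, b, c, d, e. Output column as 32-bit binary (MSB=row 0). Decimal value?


Formula: (((c XOR e) AND (NOT c AND a)) AND ((c AND d) IMPLIES (c AND d))) over a, b, c, d, e (32 rows)
Evaluate each row (bits = a,b,c,d,e, MSB first):
  row 0 [00000]: (((0 XOR 0) AND (NOT 0 AND 0)) AND ((0 AND 0) IMPLIES (0 AND 0))) -> 0
  row 1 [00001]: (((0 XOR 1) AND (NOT 0 AND 0)) AND ((0 AND 0) IMPLIES (0 AND 0))) -> 0
  row 2 [00010]: (((0 XOR 0) AND (NOT 0 AND 0)) AND ((0 AND 1) IMPLIES (0 AND 1))) -> 0
  row 3 [00011]: (((0 XOR 1) AND (NOT 0 AND 0)) AND ((0 AND 1) IMPLIES (0 AND 1))) -> 0
  row 4 [00100]: (((1 XOR 0) AND (NOT 1 AND 0)) AND ((1 AND 0) IMPLIES (1 AND 0))) -> 0
  row 5 [00101]: (((1 XOR 1) AND (NOT 1 AND 0)) AND ((1 AND 0) IMPLIES (1 AND 0))) -> 0
  row 6 [00110]: (((1 XOR 0) AND (NOT 1 AND 0)) AND ((1 AND 1) IMPLIES (1 AND 1))) -> 0
  row 7 [00111]: (((1 XOR 1) AND (NOT 1 AND 0)) AND ((1 AND 1) IMPLIES (1 AND 1))) -> 0
  row 8 [01000]: (((0 XOR 0) AND (NOT 0 AND 0)) AND ((0 AND 0) IMPLIES (0 AND 0))) -> 0
  row 9 [01001]: (((0 XOR 1) AND (NOT 0 AND 0)) AND ((0 AND 0) IMPLIES (0 AND 0))) -> 0
  row 10 [01010]: (((0 XOR 0) AND (NOT 0 AND 0)) AND ((0 AND 1) IMPLIES (0 AND 1))) -> 0
  row 11 [01011]: (((0 XOR 1) AND (NOT 0 AND 0)) AND ((0 AND 1) IMPLIES (0 AND 1))) -> 0
  row 12 [01100]: (((1 XOR 0) AND (NOT 1 AND 0)) AND ((1 AND 0) IMPLIES (1 AND 0))) -> 0
  row 13 [01101]: (((1 XOR 1) AND (NOT 1 AND 0)) AND ((1 AND 0) IMPLIES (1 AND 0))) -> 0
  row 14 [01110]: (((1 XOR 0) AND (NOT 1 AND 0)) AND ((1 AND 1) IMPLIES (1 AND 1))) -> 0
  row 15 [01111]: (((1 XOR 1) AND (NOT 1 AND 0)) AND ((1 AND 1) IMPLIES (1 AND 1))) -> 0
  row 16 [10000]: (((0 XOR 0) AND (NOT 0 AND 1)) AND ((0 AND 0) IMPLIES (0 AND 0))) -> 0
  row 17 [10001]: (((0 XOR 1) AND (NOT 0 AND 1)) AND ((0 AND 0) IMPLIES (0 AND 0))) -> 1
  row 18 [10010]: (((0 XOR 0) AND (NOT 0 AND 1)) AND ((0 AND 1) IMPLIES (0 AND 1))) -> 0
  row 19 [10011]: (((0 XOR 1) AND (NOT 0 AND 1)) AND ((0 AND 1) IMPLIES (0 AND 1))) -> 1
  row 20 [10100]: (((1 XOR 0) AND (NOT 1 AND 1)) AND ((1 AND 0) IMPLIES (1 AND 0))) -> 0
  row 21 [10101]: (((1 XOR 1) AND (NOT 1 AND 1)) AND ((1 AND 0) IMPLIES (1 AND 0))) -> 0
  row 22 [10110]: (((1 XOR 0) AND (NOT 1 AND 1)) AND ((1 AND 1) IMPLIES (1 AND 1))) -> 0
  row 23 [10111]: (((1 XOR 1) AND (NOT 1 AND 1)) AND ((1 AND 1) IMPLIES (1 AND 1))) -> 0
  row 24 [11000]: (((0 XOR 0) AND (NOT 0 AND 1)) AND ((0 AND 0) IMPLIES (0 AND 0))) -> 0
  row 25 [11001]: (((0 XOR 1) AND (NOT 0 AND 1)) AND ((0 AND 0) IMPLIES (0 AND 0))) -> 1
  row 26 [11010]: (((0 XOR 0) AND (NOT 0 AND 1)) AND ((0 AND 1) IMPLIES (0 AND 1))) -> 0
  row 27 [11011]: (((0 XOR 1) AND (NOT 0 AND 1)) AND ((0 AND 1) IMPLIES (0 AND 1))) -> 1
  row 28 [11100]: (((1 XOR 0) AND (NOT 1 AND 1)) AND ((1 AND 0) IMPLIES (1 AND 0))) -> 0
  row 29 [11101]: (((1 XOR 1) AND (NOT 1 AND 1)) AND ((1 AND 0) IMPLIES (1 AND 0))) -> 0
  row 30 [11110]: (((1 XOR 0) AND (NOT 1 AND 1)) AND ((1 AND 1) IMPLIES (1 AND 1))) -> 0
  row 31 [11111]: (((1 XOR 1) AND (NOT 1 AND 1)) AND ((1 AND 1) IMPLIES (1 AND 1))) -> 0
Full result column, 4 rows per line (a,b,c fixed per line; d,e runs 00..11 left to right):
  rows 0-3 [a,b,c=000]: 0000  = hex 0
  rows 4-7 [a,b,c=001]: 0000  = hex 0
  rows 8-11 [a,b,c=010]: 0000  = hex 0
  rows 12-15 [a,b,c=011]: 0000  = hex 0
  rows 16-19 [a,b,c=100]: 0101  = hex 5
  rows 20-23 [a,b,c=101]: 0000  = hex 0
  rows 24-27 [a,b,c=110]: 0101  = hex 5
  rows 28-31 [a,b,c=111]: 0000  = hex 0
Output column (row 0 .. row 31) = 00000000000000000101000001010000
Output column grouped in 4s = 0000 0000 0000 0000 0101 0000 0101 0000 = 0x00005050
Convert to decimal digit by digit (value = value*16 + digit):
  0 -> 0
  0*16 + 0 = 0
  0*16 + 0 = 0
  0*16 + 0 = 0
  0*16 + 5 = 5
  5*16 + 0 = 80
  80*16 + 5 = 1285
  1285*16 + 0 = 20560
Decimal = 20560

20560


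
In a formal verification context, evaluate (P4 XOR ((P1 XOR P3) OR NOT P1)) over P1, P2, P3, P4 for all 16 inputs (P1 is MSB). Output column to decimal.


Formula: (P4 XOR ((P1 XOR P3) OR NOT P1)) over P1, P2, P3, P4 (16 rows)
Evaluate each row (bits = P1,P2,P3,P4, MSB first):
  row 0 [0000]: (0 XOR ((0 XOR 0) OR NOT 0)) -> 1
  row 1 [0001]: (1 XOR ((0 XOR 0) OR NOT 0)) -> 0
  row 2 [0010]: (0 XOR ((0 XOR 1) OR NOT 0)) -> 1
  row 3 [0011]: (1 XOR ((0 XOR 1) OR NOT 0)) -> 0
  row 4 [0100]: (0 XOR ((0 XOR 0) OR NOT 0)) -> 1
  row 5 [0101]: (1 XOR ((0 XOR 0) OR NOT 0)) -> 0
  row 6 [0110]: (0 XOR ((0 XOR 1) OR NOT 0)) -> 1
  row 7 [0111]: (1 XOR ((0 XOR 1) OR NOT 0)) -> 0
  row 8 [1000]: (0 XOR ((1 XOR 0) OR NOT 1)) -> 1
  row 9 [1001]: (1 XOR ((1 XOR 0) OR NOT 1)) -> 0
  row 10 [1010]: (0 XOR ((1 XOR 1) OR NOT 1)) -> 0
  row 11 [1011]: (1 XOR ((1 XOR 1) OR NOT 1)) -> 1
  row 12 [1100]: (0 XOR ((1 XOR 0) OR NOT 1)) -> 1
  row 13 [1101]: (1 XOR ((1 XOR 0) OR NOT 1)) -> 0
  row 14 [1110]: (0 XOR ((1 XOR 1) OR NOT 1)) -> 0
  row 15 [1111]: (1 XOR ((1 XOR 1) OR NOT 1)) -> 1
Full result column, 4 rows per line (P1,P2 fixed per line; P3,P4 runs 00..11 left to right):
  rows 0-3 [P1,P2=00]: 1010  = hex A
  rows 4-7 [P1,P2=01]: 1010  = hex A
  rows 8-11 [P1,P2=10]: 1001  = hex 9
  rows 12-15 [P1,P2=11]: 1001  = hex 9
Output column (row 0 .. row 15) = 1010101010011001
Output column grouped in 4s = 1010 1010 1001 1001 = 0xAA99
Convert to decimal digit by digit (value = value*16 + digit):
  A -> 10
  10*16 + 10 (A) = 170
  170*16 + 9 = 2729
  2729*16 + 9 = 43673
Decimal = 43673

43673


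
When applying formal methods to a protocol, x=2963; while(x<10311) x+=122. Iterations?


Step 1: x goes from 2963 toward 10311 by 122; the body runs while x<10311, so iterations = ceil((bound-start)/step)
Step 2: Distance=7348
Step 3: ceil(7348/122)=61

61


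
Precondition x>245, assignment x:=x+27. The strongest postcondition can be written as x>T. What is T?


Formula: sp(P, x:=E) = exists old_x. (x = E[old_x/x]) AND P[old_x/x] (old_x is the value of x before the assignment; eliminate old_x by solving x = E[old_x/x] for old_x)
Step 1: Precondition P: x>245, i.e. old_x > 245
Step 2: Assignment gives x = old_x + 27, so old_x = x - 27
Step 3: Substitute into P: x - 27 > 245
Step 4: Simplify: x > 245+27 = 272

272


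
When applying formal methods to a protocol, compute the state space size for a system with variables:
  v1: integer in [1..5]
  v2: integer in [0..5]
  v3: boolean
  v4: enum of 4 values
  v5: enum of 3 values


State space = product of domain sizes of all variables.
Domain sizes:
  v1 (integer in [1..5]): 5
  v2 (integer in [0..5]): 6
  v3 (boolean): 2
  v4 (enum of 4 values): 4
  v5 (enum of 3 values): 3
Product = 5 * 6 * 2 * 4 * 3 = 720

720


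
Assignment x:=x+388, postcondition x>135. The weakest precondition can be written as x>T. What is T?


Formula: wp(x:=E, P) = P[E/x] (substitute E for x in postcondition)
Step 1: Postcondition: x>135
Step 2: Substitute x+388 for x: x+388>135
Step 3: Solve for x: x > 135-388 = -253

-253


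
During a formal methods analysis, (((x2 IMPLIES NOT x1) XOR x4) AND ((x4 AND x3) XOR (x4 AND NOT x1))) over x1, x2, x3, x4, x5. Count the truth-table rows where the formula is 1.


Formula: (((x2 IMPLIES NOT x1) XOR x4) AND ((x4 AND x3) XOR (x4 AND NOT x1))) over 5 vars (32 rows)
Evaluate each row (x1, x2, x3, x4, x5 as bits, MSB first):
  row 0 [00000]: (((0 IMPLIES NOT 0) XOR 0) AND ((0 AND 0) XOR (0 AND NOT 0))) -> 0
  row 1 [00001]: (((0 IMPLIES NOT 0) XOR 0) AND ((0 AND 0) XOR (0 AND NOT 0))) -> 0
  row 2 [00010]: (((0 IMPLIES NOT 0) XOR 1) AND ((1 AND 0) XOR (1 AND NOT 0))) -> 0
  row 3 [00011]: (((0 IMPLIES NOT 0) XOR 1) AND ((1 AND 0) XOR (1 AND NOT 0))) -> 0
  row 4 [00100]: (((0 IMPLIES NOT 0) XOR 0) AND ((0 AND 1) XOR (0 AND NOT 0))) -> 0
  row 5 [00101]: (((0 IMPLIES NOT 0) XOR 0) AND ((0 AND 1) XOR (0 AND NOT 0))) -> 0
  row 6 [00110]: (((0 IMPLIES NOT 0) XOR 1) AND ((1 AND 1) XOR (1 AND NOT 0))) -> 0
  row 7 [00111]: (((0 IMPLIES NOT 0) XOR 1) AND ((1 AND 1) XOR (1 AND NOT 0))) -> 0
  row 8 [01000]: (((1 IMPLIES NOT 0) XOR 0) AND ((0 AND 0) XOR (0 AND NOT 0))) -> 0
  row 9 [01001]: (((1 IMPLIES NOT 0) XOR 0) AND ((0 AND 0) XOR (0 AND NOT 0))) -> 0
  row 10 [01010]: (((1 IMPLIES NOT 0) XOR 1) AND ((1 AND 0) XOR (1 AND NOT 0))) -> 0
  row 11 [01011]: (((1 IMPLIES NOT 0) XOR 1) AND ((1 AND 0) XOR (1 AND NOT 0))) -> 0
  row 12 [01100]: (((1 IMPLIES NOT 0) XOR 0) AND ((0 AND 1) XOR (0 AND NOT 0))) -> 0
  row 13 [01101]: (((1 IMPLIES NOT 0) XOR 0) AND ((0 AND 1) XOR (0 AND NOT 0))) -> 0
  row 14 [01110]: (((1 IMPLIES NOT 0) XOR 1) AND ((1 AND 1) XOR (1 AND NOT 0))) -> 0
  row 15 [01111]: (((1 IMPLIES NOT 0) XOR 1) AND ((1 AND 1) XOR (1 AND NOT 0))) -> 0
  row 16 [10000]: (((0 IMPLIES NOT 1) XOR 0) AND ((0 AND 0) XOR (0 AND NOT 1))) -> 0
  row 17 [10001]: (((0 IMPLIES NOT 1) XOR 0) AND ((0 AND 0) XOR (0 AND NOT 1))) -> 0
  row 18 [10010]: (((0 IMPLIES NOT 1) XOR 1) AND ((1 AND 0) XOR (1 AND NOT 1))) -> 0
  row 19 [10011]: (((0 IMPLIES NOT 1) XOR 1) AND ((1 AND 0) XOR (1 AND NOT 1))) -> 0
  row 20 [10100]: (((0 IMPLIES NOT 1) XOR 0) AND ((0 AND 1) XOR (0 AND NOT 1))) -> 0
  row 21 [10101]: (((0 IMPLIES NOT 1) XOR 0) AND ((0 AND 1) XOR (0 AND NOT 1))) -> 0
  row 22 [10110]: (((0 IMPLIES NOT 1) XOR 1) AND ((1 AND 1) XOR (1 AND NOT 1))) -> 0
  row 23 [10111]: (((0 IMPLIES NOT 1) XOR 1) AND ((1 AND 1) XOR (1 AND NOT 1))) -> 0
  row 24 [11000]: (((1 IMPLIES NOT 1) XOR 0) AND ((0 AND 0) XOR (0 AND NOT 1))) -> 0
  row 25 [11001]: (((1 IMPLIES NOT 1) XOR 0) AND ((0 AND 0) XOR (0 AND NOT 1))) -> 0
  row 26 [11010]: (((1 IMPLIES NOT 1) XOR 1) AND ((1 AND 0) XOR (1 AND NOT 1))) -> 0
  row 27 [11011]: (((1 IMPLIES NOT 1) XOR 1) AND ((1 AND 0) XOR (1 AND NOT 1))) -> 0
  row 28 [11100]: (((1 IMPLIES NOT 1) XOR 0) AND ((0 AND 1) XOR (0 AND NOT 1))) -> 0
  row 29 [11101]: (((1 IMPLIES NOT 1) XOR 0) AND ((0 AND 1) XOR (0 AND NOT 1))) -> 0
  row 30 [11110]: (((1 IMPLIES NOT 1) XOR 1) AND ((1 AND 1) XOR (1 AND NOT 1))) -> 1
  row 31 [11111]: (((1 IMPLIES NOT 1) XOR 1) AND ((1 AND 1) XOR (1 AND NOT 1))) -> 1
Full result column, 8 rows per line (x1,x2 fixed per line; x3,x4,x5 runs 000..111 left to right):
  rows 0-7 [x1,x2=00]: 00000000  (ones: 0)
  rows 8-15 [x1,x2=01]: 00000000  (ones: 0)
  rows 16-23 [x1,x2=10]: 00000000  (ones: 0)
  rows 24-31 [x1,x2=11]: 00000011  (ones: 2)
Count of 1-rows = 0+0+0+2 = 2

2


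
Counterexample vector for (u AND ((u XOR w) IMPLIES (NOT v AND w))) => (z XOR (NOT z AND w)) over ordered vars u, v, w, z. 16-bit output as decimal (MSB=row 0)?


F1 = (u AND ((u XOR w) IMPLIES (NOT v AND w)))
F2 = (z XOR (NOT z AND w))
Counterexample to F1=>F2 is where F1=1 and F2=0.
Evaluate each row (bits = u,v,w,z, MSB first):
  row 0 [0000]: F1=0 F2=0 -> F1&~F2 -> 0
  row 1 [0001]: F1=0 F2=1 -> F1&~F2 -> 0
  row 2 [0010]: F1=0 F2=1 -> F1&~F2 -> 0
  row 3 [0011]: F1=0 F2=1 -> F1&~F2 -> 0
  row 4 [0100]: F1=0 F2=0 -> F1&~F2 -> 0
  row 5 [0101]: F1=0 F2=1 -> F1&~F2 -> 0
  row 6 [0110]: F1=0 F2=1 -> F1&~F2 -> 0
  row 7 [0111]: F1=0 F2=1 -> F1&~F2 -> 0
  row 8 [1000]: F1=0 F2=0 -> F1&~F2 -> 0
  row 9 [1001]: F1=0 F2=1 -> F1&~F2 -> 0
  row 10 [1010]: F1=1 F2=1 -> F1&~F2 -> 0
  row 11 [1011]: F1=1 F2=1 -> F1&~F2 -> 0
  row 12 [1100]: F1=0 F2=0 -> F1&~F2 -> 0
  row 13 [1101]: F1=0 F2=1 -> F1&~F2 -> 0
  row 14 [1110]: F1=1 F2=1 -> F1&~F2 -> 0
  row 15 [1111]: F1=1 F2=1 -> F1&~F2 -> 0
Full result column, 4 rows per line (u,v fixed per line; w,z runs 00..11 left to right):
  rows 0-3 [u,v=00]: 0000  = hex 0
  rows 4-7 [u,v=01]: 0000  = hex 0
  rows 8-11 [u,v=10]: 0000  = hex 0
  rows 12-15 [u,v=11]: 0000  = hex 0
Counterexample vector (row 0 .. row 15) = 0000000000000000
Output column grouped in 4s = 0000 0000 0000 0000 = 0x0000
Convert to decimal digit by digit (value = value*16 + digit):
  0 -> 0
  0*16 + 0 = 0
  0*16 + 0 = 0
  0*16 + 0 = 0
Decimal = 0

0


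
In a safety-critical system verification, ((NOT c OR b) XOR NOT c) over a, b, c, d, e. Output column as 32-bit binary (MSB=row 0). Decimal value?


Formula: ((NOT c OR b) XOR NOT c) over a, b, c, d, e (32 rows)
Evaluate each row (bits = a,b,c,d,e, MSB first):
  row 0 [00000]: ((NOT 0 OR 0) XOR NOT 0) -> 0
  row 1 [00001]: ((NOT 0 OR 0) XOR NOT 0) -> 0
  row 2 [00010]: ((NOT 0 OR 0) XOR NOT 0) -> 0
  row 3 [00011]: ((NOT 0 OR 0) XOR NOT 0) -> 0
  row 4 [00100]: ((NOT 1 OR 0) XOR NOT 1) -> 0
  row 5 [00101]: ((NOT 1 OR 0) XOR NOT 1) -> 0
  row 6 [00110]: ((NOT 1 OR 0) XOR NOT 1) -> 0
  row 7 [00111]: ((NOT 1 OR 0) XOR NOT 1) -> 0
  row 8 [01000]: ((NOT 0 OR 1) XOR NOT 0) -> 0
  row 9 [01001]: ((NOT 0 OR 1) XOR NOT 0) -> 0
  row 10 [01010]: ((NOT 0 OR 1) XOR NOT 0) -> 0
  row 11 [01011]: ((NOT 0 OR 1) XOR NOT 0) -> 0
  row 12 [01100]: ((NOT 1 OR 1) XOR NOT 1) -> 1
  row 13 [01101]: ((NOT 1 OR 1) XOR NOT 1) -> 1
  row 14 [01110]: ((NOT 1 OR 1) XOR NOT 1) -> 1
  row 15 [01111]: ((NOT 1 OR 1) XOR NOT 1) -> 1
  row 16 [10000]: ((NOT 0 OR 0) XOR NOT 0) -> 0
  row 17 [10001]: ((NOT 0 OR 0) XOR NOT 0) -> 0
  row 18 [10010]: ((NOT 0 OR 0) XOR NOT 0) -> 0
  row 19 [10011]: ((NOT 0 OR 0) XOR NOT 0) -> 0
  row 20 [10100]: ((NOT 1 OR 0) XOR NOT 1) -> 0
  row 21 [10101]: ((NOT 1 OR 0) XOR NOT 1) -> 0
  row 22 [10110]: ((NOT 1 OR 0) XOR NOT 1) -> 0
  row 23 [10111]: ((NOT 1 OR 0) XOR NOT 1) -> 0
  row 24 [11000]: ((NOT 0 OR 1) XOR NOT 0) -> 0
  row 25 [11001]: ((NOT 0 OR 1) XOR NOT 0) -> 0
  row 26 [11010]: ((NOT 0 OR 1) XOR NOT 0) -> 0
  row 27 [11011]: ((NOT 0 OR 1) XOR NOT 0) -> 0
  row 28 [11100]: ((NOT 1 OR 1) XOR NOT 1) -> 1
  row 29 [11101]: ((NOT 1 OR 1) XOR NOT 1) -> 1
  row 30 [11110]: ((NOT 1 OR 1) XOR NOT 1) -> 1
  row 31 [11111]: ((NOT 1 OR 1) XOR NOT 1) -> 1
Full result column, 4 rows per line (a,b,c fixed per line; d,e runs 00..11 left to right):
  rows 0-3 [a,b,c=000]: 0000  = hex 0
  rows 4-7 [a,b,c=001]: 0000  = hex 0
  rows 8-11 [a,b,c=010]: 0000  = hex 0
  rows 12-15 [a,b,c=011]: 1111  = hex F
  rows 16-19 [a,b,c=100]: 0000  = hex 0
  rows 20-23 [a,b,c=101]: 0000  = hex 0
  rows 24-27 [a,b,c=110]: 0000  = hex 0
  rows 28-31 [a,b,c=111]: 1111  = hex F
Output column (row 0 .. row 31) = 00000000000011110000000000001111
Output column grouped in 4s = 0000 0000 0000 1111 0000 0000 0000 1111 = 0x000F000F
Convert to decimal digit by digit (value = value*16 + digit):
  0 -> 0
  0*16 + 0 = 0
  0*16 + 0 = 0
  0*16 + 15 (F) = 15
  15*16 + 0 = 240
  240*16 + 0 = 3840
  3840*16 + 0 = 61440
  61440*16 + 15 (F) = 983055
Decimal = 983055

983055


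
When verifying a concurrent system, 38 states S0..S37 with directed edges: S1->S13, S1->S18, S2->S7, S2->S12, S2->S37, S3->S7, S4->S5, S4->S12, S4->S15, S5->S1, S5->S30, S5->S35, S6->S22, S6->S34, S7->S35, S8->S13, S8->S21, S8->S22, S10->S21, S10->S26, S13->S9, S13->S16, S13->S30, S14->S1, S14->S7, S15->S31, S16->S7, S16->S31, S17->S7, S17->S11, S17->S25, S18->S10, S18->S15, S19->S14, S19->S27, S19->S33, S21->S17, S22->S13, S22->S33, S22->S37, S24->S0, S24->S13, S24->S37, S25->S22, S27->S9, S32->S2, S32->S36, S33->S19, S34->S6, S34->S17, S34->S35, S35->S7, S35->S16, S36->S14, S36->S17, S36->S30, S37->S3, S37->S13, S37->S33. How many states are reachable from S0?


BFS from S0:
  layer 0: {S0}
Reachable set: {S0}
Count = 1

1


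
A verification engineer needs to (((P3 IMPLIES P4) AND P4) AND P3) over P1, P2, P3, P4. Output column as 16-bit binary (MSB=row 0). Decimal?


Formula: (((P3 IMPLIES P4) AND P4) AND P3) over P1, P2, P3, P4 (16 rows)
Evaluate each row (bits = P1,P2,P3,P4, MSB first):
  row 0 [0000]: (((0 IMPLIES 0) AND 0) AND 0) -> 0
  row 1 [0001]: (((0 IMPLIES 1) AND 1) AND 0) -> 0
  row 2 [0010]: (((1 IMPLIES 0) AND 0) AND 1) -> 0
  row 3 [0011]: (((1 IMPLIES 1) AND 1) AND 1) -> 1
  row 4 [0100]: (((0 IMPLIES 0) AND 0) AND 0) -> 0
  row 5 [0101]: (((0 IMPLIES 1) AND 1) AND 0) -> 0
  row 6 [0110]: (((1 IMPLIES 0) AND 0) AND 1) -> 0
  row 7 [0111]: (((1 IMPLIES 1) AND 1) AND 1) -> 1
  row 8 [1000]: (((0 IMPLIES 0) AND 0) AND 0) -> 0
  row 9 [1001]: (((0 IMPLIES 1) AND 1) AND 0) -> 0
  row 10 [1010]: (((1 IMPLIES 0) AND 0) AND 1) -> 0
  row 11 [1011]: (((1 IMPLIES 1) AND 1) AND 1) -> 1
  row 12 [1100]: (((0 IMPLIES 0) AND 0) AND 0) -> 0
  row 13 [1101]: (((0 IMPLIES 1) AND 1) AND 0) -> 0
  row 14 [1110]: (((1 IMPLIES 0) AND 0) AND 1) -> 0
  row 15 [1111]: (((1 IMPLIES 1) AND 1) AND 1) -> 1
Full result column, 4 rows per line (P1,P2 fixed per line; P3,P4 runs 00..11 left to right):
  rows 0-3 [P1,P2=00]: 0001  = hex 1
  rows 4-7 [P1,P2=01]: 0001  = hex 1
  rows 8-11 [P1,P2=10]: 0001  = hex 1
  rows 12-15 [P1,P2=11]: 0001  = hex 1
Output column (row 0 .. row 15) = 0001000100010001
Output column grouped in 4s = 0001 0001 0001 0001 = 0x1111
Convert to decimal digit by digit (value = value*16 + digit):
  1 -> 1
  1*16 + 1 = 17
  17*16 + 1 = 273
  273*16 + 1 = 4369
Decimal = 4369

4369


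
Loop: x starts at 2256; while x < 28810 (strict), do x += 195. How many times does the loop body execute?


Step 1: x goes from 2256 toward 28810 by 195; the body runs while x<28810, so iterations = ceil((bound-start)/step)
Step 2: Distance=26554
Step 3: ceil(26554/195)=137

137


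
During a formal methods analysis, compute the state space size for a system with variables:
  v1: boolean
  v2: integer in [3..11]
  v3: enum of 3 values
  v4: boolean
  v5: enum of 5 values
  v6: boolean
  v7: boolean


State space = product of domain sizes of all variables.
Domain sizes:
  v1 (boolean): 2
  v2 (integer in [3..11]): 9
  v3 (enum of 3 values): 3
  v4 (boolean): 2
  v5 (enum of 5 values): 5
  v6 (boolean): 2
  v7 (boolean): 2
Product = 2 * 9 * 3 * 2 * 5 * 2 * 2 = 2160

2160


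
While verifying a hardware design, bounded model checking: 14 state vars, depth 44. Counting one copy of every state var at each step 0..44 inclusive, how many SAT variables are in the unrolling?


BMC unrolls to depth k, creating one copy of each state var for steps 0..k.
Step count = 44 + 1 = 45 (steps 0 through 44)
Vars per step = 14
Total = 14 * 45 = 630

630


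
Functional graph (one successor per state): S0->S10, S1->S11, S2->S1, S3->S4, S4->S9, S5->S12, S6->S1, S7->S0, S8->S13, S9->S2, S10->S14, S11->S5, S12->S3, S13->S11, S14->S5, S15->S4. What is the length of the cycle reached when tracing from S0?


Trace from S0 until a state repeats:
  S0 -> S10 -> S14 -> S5 -> S12 -> S3 -> S4 -> S9 -> S2 -> S1 -> S11 -> S5
S5 first seen at step 3, revisited at step 11.
Cycle length = 11 - 3 = 8

8


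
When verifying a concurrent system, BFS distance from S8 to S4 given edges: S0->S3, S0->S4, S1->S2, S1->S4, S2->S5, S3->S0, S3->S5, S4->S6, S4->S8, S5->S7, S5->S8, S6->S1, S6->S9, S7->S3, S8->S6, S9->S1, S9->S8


BFS layer-by-layer from S8:
  dist 0: {S8}
  dist 1: {S6}
  dist 2: {S1, S9}
  dist 3: {S2, S4}
  -> S4 reached at distance 3
Shortest path length = 3

3


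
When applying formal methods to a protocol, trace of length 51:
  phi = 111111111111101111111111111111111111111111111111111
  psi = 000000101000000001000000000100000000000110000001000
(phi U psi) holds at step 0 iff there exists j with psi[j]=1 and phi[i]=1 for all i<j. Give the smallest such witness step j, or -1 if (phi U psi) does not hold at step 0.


(phi U psi) at 0: need smallest j with psi[j]=1 and phi[i]=1 for all i in [0,j).
Scan from step 0:
  step 0: phi=1, psi=0 -> continue
  step 1: phi=1, psi=0 -> continue
  step 2: phi=1, psi=0 -> continue
  step 3: phi=1, psi=0 -> continue
  step 6: psi=1 and phi held for [0,6) -> witness found
Witness step = 6

6


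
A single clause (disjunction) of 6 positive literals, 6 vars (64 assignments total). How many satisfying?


Step 1: Total=2^6=64
Step 2: Unsat when all 6 false: 2^0=1
Step 3: Sat=64-1=63

63


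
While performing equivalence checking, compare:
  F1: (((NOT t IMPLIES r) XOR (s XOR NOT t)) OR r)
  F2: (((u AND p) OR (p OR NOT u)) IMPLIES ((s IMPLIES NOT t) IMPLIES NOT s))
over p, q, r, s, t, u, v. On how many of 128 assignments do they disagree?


F1 = (((NOT t IMPLIES r) XOR (s XOR NOT t)) OR r)
F2 = (((u AND p) OR (p OR NOT u)) IMPLIES ((s IMPLIES NOT t) IMPLIES NOT s))
Evaluate both on each of 128 rows (bits = p,q,r,s,t,u,v):
  row 0 [0000000]: F1=1 F2=1 -> 0
  row 1 [0000001]: F1=1 F2=1 -> 0
  row 2 [0000010]: F1=1 F2=1 -> 0
  row 3 [0000011]: F1=1 F2=1 -> 0
  row 4 [0000100]: F1=1 F2=1 -> 0
  (every remaining row is evaluated the same way; all 128 results are listed next)
Full result column, 8 rows per line (p,q,r,s fixed per line; t,u,v runs 000..111 left to right):
  rows 0-7 [p,q,r,s=0000]: 00000000  (ones: 0)
  rows 8-15 [p,q,r,s=0001]: 00111111  (ones: 6)
  rows 16-23 [p,q,r,s=0010]: 00000000  (ones: 0)
  rows 24-31 [p,q,r,s=0011]: 11000000  (ones: 2)
  rows 32-39 [p,q,r,s=0100]: 00000000  (ones: 0)
  rows 40-47 [p,q,r,s=0101]: 00111111  (ones: 6)
  rows 48-55 [p,q,r,s=0110]: 00000000  (ones: 0)
  rows 56-63 [p,q,r,s=0111]: 11000000  (ones: 2)
  rows 64-71 [p,q,r,s=1000]: 00000000  (ones: 0)
  rows 72-79 [p,q,r,s=1001]: 00001111  (ones: 4)
  rows 80-87 [p,q,r,s=1010]: 00000000  (ones: 0)
  rows 88-95 [p,q,r,s=1011]: 11110000  (ones: 4)
  rows 96-103 [p,q,r,s=1100]: 00000000  (ones: 0)
  rows 104-111 [p,q,r,s=1101]: 00001111  (ones: 4)
  rows 112-119 [p,q,r,s=1110]: 00000000  (ones: 0)
  rows 120-127 [p,q,r,s=1111]: 11110000  (ones: 4)
Disagreements = 0+6+0+2+0+6+0+2+0+4+0+4+0+4+0+4 = 32

32


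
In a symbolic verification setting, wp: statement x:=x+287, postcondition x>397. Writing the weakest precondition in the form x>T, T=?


Formula: wp(x:=E, P) = P[E/x] (substitute E for x in postcondition)
Step 1: Postcondition: x>397
Step 2: Substitute x+287 for x: x+287>397
Step 3: Solve for x: x > 397-287 = 110

110


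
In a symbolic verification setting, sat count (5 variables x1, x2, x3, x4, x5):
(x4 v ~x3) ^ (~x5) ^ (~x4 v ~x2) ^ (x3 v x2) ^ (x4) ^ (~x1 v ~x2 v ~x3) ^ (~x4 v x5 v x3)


CNF with 7 clauses over 5 vars (32 assignments).
An assignment satisfies CNF iff every clause has >=1 true literal.
Check each row (bits = x1,x2,x3,x4,x5; clause T/F shown):
  row 0 [00000]: clauses=TTTFFTT -> 0
  row 1 [00001]: clauses=TFTFFTT -> 0
  row 2 [00010]: clauses=TTTFTTF -> 0
  row 3 [00011]: clauses=TFTFTTT -> 0
  row 4 [00100]: clauses=FTTTFTT -> 0
  row 5 [00101]: clauses=FFTTFTT -> 0
  row 6 [00110]: clauses=TTTTTTT -> 1
  row 7 [00111]: clauses=TFTTTTT -> 0
  row 8 [01000]: clauses=TTTTFTT -> 0
  row 9 [01001]: clauses=TFTTFTT -> 0
  row 10 [01010]: clauses=TTFTTTF -> 0
  row 11 [01011]: clauses=TFFTTTT -> 0
  row 12 [01100]: clauses=FTTTFTT -> 0
  row 13 [01101]: clauses=FFTTFTT -> 0
  row 14 [01110]: clauses=TTFTTTT -> 0
  row 15 [01111]: clauses=TFFTTTT -> 0
  row 16 [10000]: clauses=TTTFFTT -> 0
  row 17 [10001]: clauses=TFTFFTT -> 0
  row 18 [10010]: clauses=TTTFTTF -> 0
  row 19 [10011]: clauses=TFTFTTT -> 0
  row 20 [10100]: clauses=FTTTFTT -> 0
  row 21 [10101]: clauses=FFTTFTT -> 0
  row 22 [10110]: clauses=TTTTTTT -> 1
  row 23 [10111]: clauses=TFTTTTT -> 0
  row 24 [11000]: clauses=TTTTFTT -> 0
  row 25 [11001]: clauses=TFTTFTT -> 0
  row 26 [11010]: clauses=TTFTTTF -> 0
  row 27 [11011]: clauses=TFFTTTT -> 0
  row 28 [11100]: clauses=FTTTFFT -> 0
  row 29 [11101]: clauses=FFTTFFT -> 0
  row 30 [11110]: clauses=TTFTTFT -> 0
  row 31 [11111]: clauses=TFFTTFT -> 0
Full result column, 8 rows per line (x1,x2 fixed per line; x3,x4,x5 runs 000..111 left to right):
  rows 0-7 [x1,x2=00]: 00000010  (ones: 1)
  rows 8-15 [x1,x2=01]: 00000000  (ones: 0)
  rows 16-23 [x1,x2=10]: 00000010  (ones: 1)
  rows 24-31 [x1,x2=11]: 00000000  (ones: 0)
Satisfying assignments = 1+0+1+0 = 2

2


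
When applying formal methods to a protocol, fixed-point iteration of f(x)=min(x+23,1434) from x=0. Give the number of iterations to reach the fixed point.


Step 1: x=0, cap=1434, increment=23
Step 2: x grows by 23 each step until capped at 1434; fixed point is x=1434
Step 3: iterations = ceil(1434/23) = 63

63


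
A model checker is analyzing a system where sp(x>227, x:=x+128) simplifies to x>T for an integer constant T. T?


Formula: sp(P, x:=E) = exists old_x. (x = E[old_x/x]) AND P[old_x/x] (old_x is the value of x before the assignment; eliminate old_x by solving x = E[old_x/x] for old_x)
Step 1: Precondition P: x>227, i.e. old_x > 227
Step 2: Assignment gives x = old_x + 128, so old_x = x - 128
Step 3: Substitute into P: x - 128 > 227
Step 4: Simplify: x > 227+128 = 355

355


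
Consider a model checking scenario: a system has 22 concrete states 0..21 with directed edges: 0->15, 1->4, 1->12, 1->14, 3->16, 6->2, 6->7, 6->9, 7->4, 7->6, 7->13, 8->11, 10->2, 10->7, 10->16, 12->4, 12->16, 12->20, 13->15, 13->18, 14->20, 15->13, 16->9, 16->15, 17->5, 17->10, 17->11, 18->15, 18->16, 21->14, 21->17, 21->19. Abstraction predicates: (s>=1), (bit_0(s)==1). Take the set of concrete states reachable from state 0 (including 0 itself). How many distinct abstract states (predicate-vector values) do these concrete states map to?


BFS from 0:
Concrete reachable: {0, 9, 13, 15, 16, 18}
Abstract via predicates (s>=1), (bit_0(s)==1):
  (0,0) <- {0}
  (1,0) <- {16, 18}
  (1,1) <- {9, 13, 15}
Distinct abstract states = 3

3


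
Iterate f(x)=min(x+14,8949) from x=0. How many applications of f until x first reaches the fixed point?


Step 1: x=0, cap=8949, increment=14
Step 2: x grows by 14 each step until capped at 8949; fixed point is x=8949
Step 3: iterations = ceil(8949/14) = 640

640


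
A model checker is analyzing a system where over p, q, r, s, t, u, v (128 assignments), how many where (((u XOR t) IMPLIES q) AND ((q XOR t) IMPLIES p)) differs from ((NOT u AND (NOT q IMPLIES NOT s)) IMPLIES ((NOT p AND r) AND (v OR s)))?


F1 = (((u XOR t) IMPLIES q) AND ((q XOR t) IMPLIES p))
F2 = ((NOT u AND (NOT q IMPLIES NOT s)) IMPLIES ((NOT p AND r) AND (v OR s)))
Evaluate both on each of 128 rows (bits = p,q,r,s,t,u,v):
  row 0 [0000000]: F1=1 F2=0 (differ) -> 1
  row 1 [0000001]: F1=1 F2=0 (differ) -> 1
  row 2 [0000010]: F1=0 F2=1 (differ) -> 1
  row 3 [0000011]: F1=0 F2=1 (differ) -> 1
  row 4 [0000100]: F1=0 F2=0 -> 0
  (every remaining row is evaluated the same way; all 128 results are listed next)
Full result column, 8 rows per line (p,q,r,s fixed per line; t,u,v runs 000..111 left to right):
  rows 0-7 [p,q,r,s=0000]: 11110011  (ones: 6)
  rows 8-15 [p,q,r,s=0001]: 00111111  (ones: 6)
  rows 16-23 [p,q,r,s=0010]: 10110111  (ones: 6)
  rows 24-31 [p,q,r,s=0011]: 00111111  (ones: 6)
  rows 32-39 [p,q,r,s=0100]: 00111100  (ones: 4)
  rows 40-47 [p,q,r,s=0101]: 00111100  (ones: 4)
  rows 48-55 [p,q,r,s=0110]: 01111000  (ones: 4)
  rows 56-63 [p,q,r,s=0111]: 11110000  (ones: 4)
  rows 64-71 [p,q,r,s=1000]: 11110000  (ones: 4)
  rows 72-79 [p,q,r,s=1001]: 00111100  (ones: 4)
  rows 80-87 [p,q,r,s=1010]: 11110000  (ones: 4)
  rows 88-95 [p,q,r,s=1011]: 00111100  (ones: 4)
  rows 96-103 [p,q,r,s=1100]: 11001100  (ones: 4)
  rows 104-111 [p,q,r,s=1101]: 11001100  (ones: 4)
  rows 112-119 [p,q,r,s=1110]: 11001100  (ones: 4)
  rows 120-127 [p,q,r,s=1111]: 11001100  (ones: 4)
Disagreements = 6+6+6+6+4+4+4+4+4+4+4+4+4+4+4+4 = 72

72


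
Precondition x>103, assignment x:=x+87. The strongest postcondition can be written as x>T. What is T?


Formula: sp(P, x:=E) = exists old_x. (x = E[old_x/x]) AND P[old_x/x] (old_x is the value of x before the assignment; eliminate old_x by solving x = E[old_x/x] for old_x)
Step 1: Precondition P: x>103, i.e. old_x > 103
Step 2: Assignment gives x = old_x + 87, so old_x = x - 87
Step 3: Substitute into P: x - 87 > 103
Step 4: Simplify: x > 103+87 = 190

190


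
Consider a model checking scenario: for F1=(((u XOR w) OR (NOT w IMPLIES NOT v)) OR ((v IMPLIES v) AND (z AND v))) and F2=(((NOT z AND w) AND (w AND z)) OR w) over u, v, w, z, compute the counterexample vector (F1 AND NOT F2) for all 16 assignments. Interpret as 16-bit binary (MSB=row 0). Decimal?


F1 = (((u XOR w) OR (NOT w IMPLIES NOT v)) OR ((v IMPLIES v) AND (z AND v)))
F2 = (((NOT z AND w) AND (w AND z)) OR w)
Counterexample to F1=>F2 is where F1=1 and F2=0.
Evaluate each row (bits = u,v,w,z, MSB first):
  row 0 [0000]: F1=1 F2=0 -> F1&~F2 -> 1
  row 1 [0001]: F1=1 F2=0 -> F1&~F2 -> 1
  row 2 [0010]: F1=1 F2=1 -> F1&~F2 -> 0
  row 3 [0011]: F1=1 F2=1 -> F1&~F2 -> 0
  row 4 [0100]: F1=0 F2=0 -> F1&~F2 -> 0
  row 5 [0101]: F1=1 F2=0 -> F1&~F2 -> 1
  row 6 [0110]: F1=1 F2=1 -> F1&~F2 -> 0
  row 7 [0111]: F1=1 F2=1 -> F1&~F2 -> 0
  row 8 [1000]: F1=1 F2=0 -> F1&~F2 -> 1
  row 9 [1001]: F1=1 F2=0 -> F1&~F2 -> 1
  row 10 [1010]: F1=1 F2=1 -> F1&~F2 -> 0
  row 11 [1011]: F1=1 F2=1 -> F1&~F2 -> 0
  row 12 [1100]: F1=1 F2=0 -> F1&~F2 -> 1
  row 13 [1101]: F1=1 F2=0 -> F1&~F2 -> 1
  row 14 [1110]: F1=1 F2=1 -> F1&~F2 -> 0
  row 15 [1111]: F1=1 F2=1 -> F1&~F2 -> 0
Full result column, 4 rows per line (u,v fixed per line; w,z runs 00..11 left to right):
  rows 0-3 [u,v=00]: 1100  = hex C
  rows 4-7 [u,v=01]: 0100  = hex 4
  rows 8-11 [u,v=10]: 1100  = hex C
  rows 12-15 [u,v=11]: 1100  = hex C
Counterexample vector (row 0 .. row 15) = 1100010011001100
Output column grouped in 4s = 1100 0100 1100 1100 = 0xC4CC
Convert to decimal digit by digit (value = value*16 + digit):
  C -> 12
  12*16 + 4 = 196
  196*16 + 12 (C) = 3148
  3148*16 + 12 (C) = 50380
Decimal = 50380

50380
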